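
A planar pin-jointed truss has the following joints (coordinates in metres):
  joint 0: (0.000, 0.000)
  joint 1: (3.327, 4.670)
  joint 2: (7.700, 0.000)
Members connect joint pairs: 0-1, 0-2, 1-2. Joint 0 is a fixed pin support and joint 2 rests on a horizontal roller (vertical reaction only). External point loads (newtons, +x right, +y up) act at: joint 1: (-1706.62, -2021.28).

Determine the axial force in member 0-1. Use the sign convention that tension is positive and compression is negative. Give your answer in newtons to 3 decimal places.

-2680.311

N=3 nodes, M=3 members, R=3 reactions → 2N=6, M+R=6
member 0 (0-1): L=5.7339, (cx,cy)=(0.5802,0.8145)
member 1 (0-2): L=7.7000, (cx,cy)=(1.0000,0.0000)
member 2 (1-2): L=6.3978, (cx,cy)=(0.6835,-0.7299)
solve A·x = −loads:
  F[0-1] = -2680.3107 N (compression)
  F[0-2] = -151.4196 N (compression)
  F[1-2] = +221.5308 N (tension)
  Rx@0 = +1706.6200 N
  Ry@0 = +2182.9835 N
  Ry@2 = -161.7035 N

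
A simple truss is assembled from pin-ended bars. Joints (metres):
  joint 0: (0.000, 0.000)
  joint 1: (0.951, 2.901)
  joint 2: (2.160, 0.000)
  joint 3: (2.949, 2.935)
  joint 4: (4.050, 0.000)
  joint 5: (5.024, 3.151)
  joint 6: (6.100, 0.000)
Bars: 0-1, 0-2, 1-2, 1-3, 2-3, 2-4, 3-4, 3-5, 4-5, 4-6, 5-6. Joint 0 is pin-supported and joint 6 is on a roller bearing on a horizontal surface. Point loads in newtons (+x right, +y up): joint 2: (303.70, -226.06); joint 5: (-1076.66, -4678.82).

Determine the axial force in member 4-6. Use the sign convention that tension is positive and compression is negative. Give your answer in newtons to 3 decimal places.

N=7 nodes, M=11 members, R=3 reactions → 2N=14, M+R=14
member 0 (0-1): L=3.0529, (cx,cy)=(0.3115,0.9502)
member 1 (0-2): L=2.1600, (cx,cy)=(1.0000,0.0000)
member 2 (1-2): L=3.1428, (cx,cy)=(0.3847,-0.9230)
member 3 (1-3): L=1.9983, (cx,cy)=(0.9999,0.0170)
member 4 (2-3): L=3.0392, (cx,cy)=(0.2596,0.9657)
member 5 (2-4): L=1.8900, (cx,cy)=(1.0000,0.0000)
member 6 (3-4): L=3.1347, (cx,cy)=(0.3512,-0.9363)
member 7 (3-5): L=2.0862, (cx,cy)=(0.9946,0.1035)
member 8 (4-5): L=3.2981, (cx,cy)=(0.2953,0.9554)
member 9 (4-6): L=2.0500, (cx,cy)=(1.0000,0.0000)
member 10 (5-6): L=3.3297, (cx,cy)=(0.3232,-0.9463)
solve A·x = −loads:
  F[0-1] = -1607.4636 N (compression)
  F[0-2] = -272.2238 N (compression)
  F[1-2] = +1634.0036 N (tension)
  F[1-3] = -1129.4734 N (compression)
  F[2-3] = -1327.7271 N (compression)
  F[2-4] = +397.3380 N (tension)
  F[3-4] = +1180.0203 N (tension)
  F[3-5] = -1898.6587 N (compression)
  F[4-5] = -1156.4197 N (compression)
  F[4-6] = +1153.3100 N (tension)
  F[5-6] = -3568.8848 N (compression)
  Rx@0 = +772.9600 N
  Ry@0 = +1527.4824 N
  Ry@6 = +3377.3976 N

1153.310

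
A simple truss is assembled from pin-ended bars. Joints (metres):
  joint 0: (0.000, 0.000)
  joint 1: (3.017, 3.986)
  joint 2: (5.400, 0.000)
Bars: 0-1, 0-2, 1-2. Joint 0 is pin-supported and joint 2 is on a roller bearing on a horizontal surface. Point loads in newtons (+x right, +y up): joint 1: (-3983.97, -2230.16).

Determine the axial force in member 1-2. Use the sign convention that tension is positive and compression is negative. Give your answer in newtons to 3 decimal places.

N=3 nodes, M=3 members, R=3 reactions → 2N=6, M+R=6
member 0 (0-1): L=4.9990, (cx,cy)=(0.6035,0.7974)
member 1 (0-2): L=5.4000, (cx,cy)=(1.0000,0.0000)
member 2 (1-2): L=4.6440, (cx,cy)=(0.5131,-0.8583)
solve A·x = −loads:
  F[0-1] = -4922.4466 N (compression)
  F[0-2] = -1013.2003 N (compression)
  F[1-2] = +1974.5357 N (tension)
  Rx@0 = +3983.9700 N
  Ry@0 = +3924.9214 N
  Ry@2 = -1694.7614 N

1974.536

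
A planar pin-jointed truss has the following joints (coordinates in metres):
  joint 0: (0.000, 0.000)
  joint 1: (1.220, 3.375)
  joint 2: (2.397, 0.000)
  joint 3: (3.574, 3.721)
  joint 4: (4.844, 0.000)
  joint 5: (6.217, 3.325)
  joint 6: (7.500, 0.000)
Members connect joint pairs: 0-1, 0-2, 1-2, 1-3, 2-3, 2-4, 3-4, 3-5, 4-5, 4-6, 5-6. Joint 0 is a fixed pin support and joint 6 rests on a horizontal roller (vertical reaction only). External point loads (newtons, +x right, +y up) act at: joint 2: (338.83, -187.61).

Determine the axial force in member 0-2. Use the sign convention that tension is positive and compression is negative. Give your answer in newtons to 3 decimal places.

384.973

N=7 nodes, M=11 members, R=3 reactions → 2N=14, M+R=14
member 0 (0-1): L=3.5887, (cx,cy)=(0.3400,0.9404)
member 1 (0-2): L=2.3970, (cx,cy)=(1.0000,0.0000)
member 2 (1-2): L=3.5743, (cx,cy)=(0.3293,-0.9442)
member 3 (1-3): L=2.3793, (cx,cy)=(0.9894,0.1454)
member 4 (2-3): L=3.9027, (cx,cy)=(0.3016,0.9534)
member 5 (2-4): L=2.4470, (cx,cy)=(1.0000,0.0000)
member 6 (3-4): L=3.9318, (cx,cy)=(0.3230,-0.9464)
member 7 (3-5): L=2.6725, (cx,cy)=(0.9890,-0.1482)
member 8 (4-5): L=3.5973, (cx,cy)=(0.3817,0.9243)
member 9 (4-6): L=2.6560, (cx,cy)=(1.0000,0.0000)
member 10 (5-6): L=3.5639, (cx,cy)=(0.3600,-0.9330)
solve A·x = −loads:
  F[0-1] = -135.7338 N (compression)
  F[0-2] = +384.9731 N (tension)
  F[1-2] = +121.7651 N (tension)
  F[1-3] = -87.1658 N (compression)
  F[2-3] = +76.1831 N (tension)
  F[2-4] = +63.2635 N (tension)
  F[3-4] = -56.2154 N (compression)
  F[3-5] = -45.6088 N (compression)
  F[4-5] = +57.5594 N (tension)
  F[4-6] = +23.1365 N (tension)
  F[5-6] = -64.2691 N (compression)
  Rx@0 = -338.8300 N
  Ry@0 = +127.6498 N
  Ry@6 = +59.9602 N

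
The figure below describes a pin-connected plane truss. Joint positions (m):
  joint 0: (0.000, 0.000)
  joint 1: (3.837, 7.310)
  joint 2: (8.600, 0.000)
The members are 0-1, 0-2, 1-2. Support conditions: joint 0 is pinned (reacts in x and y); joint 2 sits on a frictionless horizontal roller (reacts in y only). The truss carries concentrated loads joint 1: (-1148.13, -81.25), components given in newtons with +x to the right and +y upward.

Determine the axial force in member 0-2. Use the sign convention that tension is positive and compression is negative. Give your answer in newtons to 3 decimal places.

-612.257

N=3 nodes, M=3 members, R=3 reactions → 2N=6, M+R=6
member 0 (0-1): L=8.2558, (cx,cy)=(0.4648,0.8854)
member 1 (0-2): L=8.6000, (cx,cy)=(1.0000,0.0000)
member 2 (1-2): L=8.7248, (cx,cy)=(0.5459,-0.8378)
solve A·x = −loads:
  F[0-1] = -1153.0033 N (compression)
  F[0-2] = -612.2571 N (compression)
  F[1-2] = +1121.5254 N (tension)
  Rx@0 = +1148.1300 N
  Ry@0 = +1020.9098 N
  Ry@2 = -939.6598 N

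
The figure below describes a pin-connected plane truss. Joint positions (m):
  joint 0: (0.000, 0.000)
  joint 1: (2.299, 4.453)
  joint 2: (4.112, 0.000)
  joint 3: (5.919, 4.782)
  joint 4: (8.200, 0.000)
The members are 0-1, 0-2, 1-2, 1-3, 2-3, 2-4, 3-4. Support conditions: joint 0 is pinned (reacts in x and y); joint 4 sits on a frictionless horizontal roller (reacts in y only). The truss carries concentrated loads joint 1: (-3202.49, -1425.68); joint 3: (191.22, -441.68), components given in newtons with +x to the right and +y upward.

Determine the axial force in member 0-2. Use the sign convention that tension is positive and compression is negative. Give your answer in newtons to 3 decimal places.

N=5 nodes, M=7 members, R=3 reactions → 2N=10, M+R=10
member 0 (0-1): L=5.0114, (cx,cy)=(0.4587,0.8886)
member 1 (0-2): L=4.1120, (cx,cy)=(1.0000,0.0000)
member 2 (1-2): L=4.8079, (cx,cy)=(0.3771,-0.9262)
member 3 (1-3): L=3.6349, (cx,cy)=(0.9959,0.0905)
member 4 (2-3): L=5.1120, (cx,cy)=(0.3535,0.9354)
member 5 (2-4): L=4.0880, (cx,cy)=(1.0000,0.0000)
member 6 (3-4): L=5.2982, (cx,cy)=(0.4305,-0.9026)
solve A·x = −loads:
  F[0-1] = -3124.6145 N (compression)
  F[0-2] = -1577.8542 N (compression)
  F[1-2] = +1573.7687 N (tension)
  F[1-3] = +1180.4742 N (tension)
  F[2-3] = -1558.1841 N (compression)
  F[2-4] = -433.6213 N (compression)
  F[3-4] = +1007.1873 N (tension)
  Rx@0 = +3011.2700 N
  Ry@0 = +2776.4248 N
  Ry@4 = -909.0648 N

-1577.854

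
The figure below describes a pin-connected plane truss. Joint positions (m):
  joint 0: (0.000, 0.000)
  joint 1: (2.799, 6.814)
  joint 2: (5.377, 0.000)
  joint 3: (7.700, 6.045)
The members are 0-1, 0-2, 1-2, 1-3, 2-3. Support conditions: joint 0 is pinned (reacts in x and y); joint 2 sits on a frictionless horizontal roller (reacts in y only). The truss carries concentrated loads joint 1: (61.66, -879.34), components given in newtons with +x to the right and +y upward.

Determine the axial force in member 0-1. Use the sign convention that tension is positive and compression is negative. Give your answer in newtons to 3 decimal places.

-371.308

N=4 nodes, M=5 members, R=3 reactions → 2N=8, M+R=8
member 0 (0-1): L=7.3665, (cx,cy)=(0.3800,0.9250)
member 1 (0-2): L=5.3770, (cx,cy)=(1.0000,0.0000)
member 2 (1-2): L=7.2854, (cx,cy)=(0.3539,-0.9353)
member 3 (1-3): L=4.9610, (cx,cy)=(0.9879,-0.1550)
member 4 (2-3): L=6.4760, (cx,cy)=(0.3587,0.9334)
solve A·x = −loads:
  F[0-1] = -371.3083 N (compression)
  F[0-2] = +202.7439 N (tension)
  F[1-2] = -572.9502 N (compression)
  F[1-3] = +0.0000 N (tension)
  F[2-3] = -0.0000 N (compression)
  Rx@0 = -61.6600 N
  Ry@0 = +343.4605 N
  Ry@2 = +535.8795 N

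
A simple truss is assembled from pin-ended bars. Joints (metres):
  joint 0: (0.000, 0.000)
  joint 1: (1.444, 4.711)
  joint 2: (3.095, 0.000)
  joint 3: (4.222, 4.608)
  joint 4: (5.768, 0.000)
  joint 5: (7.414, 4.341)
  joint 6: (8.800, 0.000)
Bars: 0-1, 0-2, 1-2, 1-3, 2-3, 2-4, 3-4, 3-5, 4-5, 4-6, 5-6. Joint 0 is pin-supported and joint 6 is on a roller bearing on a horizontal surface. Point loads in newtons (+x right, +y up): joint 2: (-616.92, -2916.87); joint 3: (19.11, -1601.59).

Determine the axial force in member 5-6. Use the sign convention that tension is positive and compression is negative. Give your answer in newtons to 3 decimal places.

-1894.016

N=7 nodes, M=11 members, R=3 reactions → 2N=14, M+R=14
member 0 (0-1): L=4.9273, (cx,cy)=(0.2931,0.9561)
member 1 (0-2): L=3.0950, (cx,cy)=(1.0000,0.0000)
member 2 (1-2): L=4.9919, (cx,cy)=(0.3307,-0.9437)
member 3 (1-3): L=2.7799, (cx,cy)=(0.9993,-0.0371)
member 4 (2-3): L=4.7438, (cx,cy)=(0.2376,0.9714)
member 5 (2-4): L=2.6730, (cx,cy)=(1.0000,0.0000)
member 6 (3-4): L=4.8604, (cx,cy)=(0.3181,-0.9481)
member 7 (3-5): L=3.2031, (cx,cy)=(0.9965,-0.0834)
member 8 (4-5): L=4.6426, (cx,cy)=(0.3545,0.9350)
member 9 (4-6): L=3.0320, (cx,cy)=(1.0000,0.0000)
member 10 (5-6): L=4.5569, (cx,cy)=(0.3042,-0.9526)
solve A·x = −loads:
  F[0-1] = -2838.8177 N (compression)
  F[0-2] = +234.1307 N (tension)
  F[1-2] = +2947.0075 N (tension)
  F[1-3] = -1807.8579 N (compression)
  F[2-3] = +139.7082 N (tension)
  F[2-4] = +1792.5357 N (tension)
  F[3-4] = -1795.3534 N (compression)
  F[3-5] = -1225.7375 N (compression)
  F[4-5] = +1820.3622 N (tension)
  F[4-6] = +576.0736 N (tension)
  F[5-6] = -1894.0157 N (compression)
  Rx@0 = +597.8100 N
  Ry@0 = +2714.1777 N
  Ry@6 = +1804.2823 N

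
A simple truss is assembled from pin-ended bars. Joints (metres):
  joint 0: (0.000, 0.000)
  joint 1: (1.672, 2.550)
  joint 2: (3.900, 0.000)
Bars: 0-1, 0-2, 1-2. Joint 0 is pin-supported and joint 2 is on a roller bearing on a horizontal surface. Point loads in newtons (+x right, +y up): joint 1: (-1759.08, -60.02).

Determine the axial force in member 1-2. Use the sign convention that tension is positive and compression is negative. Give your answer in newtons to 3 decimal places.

N=3 nodes, M=3 members, R=3 reactions → 2N=6, M+R=6
member 0 (0-1): L=3.0493, (cx,cy)=(0.5483,0.8363)
member 1 (0-2): L=3.9000, (cx,cy)=(1.0000,0.0000)
member 2 (1-2): L=3.3862, (cx,cy)=(0.6580,-0.7531)
solve A·x = −loads:
  F[0-1] = -1416.3660 N (compression)
  F[0-2] = -982.4484 N (compression)
  F[1-2] = +1493.1716 N (tension)
  Rx@0 = +1759.0800 N
  Ry@0 = +1184.4560 N
  Ry@2 = -1124.4360 N

1493.172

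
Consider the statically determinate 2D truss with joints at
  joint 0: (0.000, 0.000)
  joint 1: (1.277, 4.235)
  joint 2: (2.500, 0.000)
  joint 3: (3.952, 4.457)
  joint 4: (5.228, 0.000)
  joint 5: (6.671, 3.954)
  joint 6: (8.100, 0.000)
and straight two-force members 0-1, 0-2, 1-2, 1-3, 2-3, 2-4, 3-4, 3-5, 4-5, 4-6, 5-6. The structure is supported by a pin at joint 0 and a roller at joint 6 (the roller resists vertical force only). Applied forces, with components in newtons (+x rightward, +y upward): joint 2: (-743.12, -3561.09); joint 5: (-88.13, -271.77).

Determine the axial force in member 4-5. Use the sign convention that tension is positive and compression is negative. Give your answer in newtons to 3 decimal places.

903.712

N=7 nodes, M=11 members, R=3 reactions → 2N=14, M+R=14
member 0 (0-1): L=4.4233, (cx,cy)=(0.2887,0.9574)
member 1 (0-2): L=2.5000, (cx,cy)=(1.0000,0.0000)
member 2 (1-2): L=4.4081, (cx,cy)=(0.2774,-0.9607)
member 3 (1-3): L=2.6842, (cx,cy)=(0.9966,0.0827)
member 4 (2-3): L=4.6876, (cx,cy)=(0.3098,0.9508)
member 5 (2-4): L=2.7280, (cx,cy)=(1.0000,0.0000)
member 6 (3-4): L=4.6361, (cx,cy)=(0.2752,-0.9614)
member 7 (3-5): L=2.7651, (cx,cy)=(0.9833,-0.1819)
member 8 (4-5): L=4.2091, (cx,cy)=(0.3428,0.9394)
member 9 (4-6): L=2.8720, (cx,cy)=(1.0000,0.0000)
member 10 (5-6): L=4.2043, (cx,cy)=(0.3399,-0.9405)
solve A·x = −loads:
  F[0-1] = -2666.4910 N (compression)
  F[0-2] = -61.4454 N (compression)
  F[1-2] = +2530.1406 N (tension)
  F[1-3] = -1476.8432 N (compression)
  F[2-3] = +1188.7475 N (tension)
  F[2-4] = +1015.4312 N (tension)
  F[3-4] = -883.0509 N (compression)
  F[3-5] = -875.1165 N (compression)
  F[4-5] = +903.7124 N (tension)
  F[4-6] = +462.5658 N (tension)
  F[5-6] = -1360.9283 N (compression)
  Rx@0 = +831.2500 N
  Ry@0 = +2552.9542 N
  Ry@6 = +1279.9058 N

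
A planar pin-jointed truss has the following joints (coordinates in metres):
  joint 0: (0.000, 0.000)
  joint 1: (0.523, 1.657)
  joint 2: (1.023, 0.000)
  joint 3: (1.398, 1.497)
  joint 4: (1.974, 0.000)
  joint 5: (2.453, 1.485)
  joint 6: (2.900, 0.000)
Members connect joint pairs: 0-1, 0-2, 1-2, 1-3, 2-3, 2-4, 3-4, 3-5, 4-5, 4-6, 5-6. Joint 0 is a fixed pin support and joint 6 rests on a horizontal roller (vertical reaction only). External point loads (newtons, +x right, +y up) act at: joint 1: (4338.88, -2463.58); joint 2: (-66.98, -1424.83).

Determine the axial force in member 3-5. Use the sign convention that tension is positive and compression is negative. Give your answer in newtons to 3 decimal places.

N=7 nodes, M=11 members, R=3 reactions → 2N=14, M+R=14
member 0 (0-1): L=1.7376, (cx,cy)=(0.3010,0.9536)
member 1 (0-2): L=1.0230, (cx,cy)=(1.0000,0.0000)
member 2 (1-2): L=1.7308, (cx,cy)=(0.2889,-0.9574)
member 3 (1-3): L=0.8895, (cx,cy)=(0.9837,-0.1799)
member 4 (2-3): L=1.5433, (cx,cy)=(0.2430,0.9700)
member 5 (2-4): L=0.9510, (cx,cy)=(1.0000,0.0000)
member 6 (3-4): L=1.6040, (cx,cy)=(0.3591,-0.9333)
member 7 (3-5): L=1.0551, (cx,cy)=(0.9999,-0.0114)
member 8 (4-5): L=1.5603, (cx,cy)=(0.3070,0.9517)
member 9 (4-6): L=0.9260, (cx,cy)=(1.0000,0.0000)
member 10 (5-6): L=1.5508, (cx,cy)=(0.2882,-0.9576)
solve A·x = −loads:
  F[0-1] = -484.8323 N (compression)
  F[0-2] = +4417.8314 N (tension)
  F[1-2] = -1305.8045 N (compression)
  F[1-3] = -4175.6920 N (compression)
  F[2-3] = +2757.6111 N (tension)
  F[2-4] = +3437.5043 N (tension)
  F[3-4] = -3644.9796 N (compression)
  F[3-5] = -2128.7138 N (compression)
  F[4-5] = +3574.4432 N (tension)
  F[4-6] = +1031.2790 N (tension)
  F[5-6] = -3577.9089 N (compression)
  Rx@0 = -4271.9000 N
  Ry@0 = +462.3488 N
  Ry@6 = +3426.0612 N

-2128.714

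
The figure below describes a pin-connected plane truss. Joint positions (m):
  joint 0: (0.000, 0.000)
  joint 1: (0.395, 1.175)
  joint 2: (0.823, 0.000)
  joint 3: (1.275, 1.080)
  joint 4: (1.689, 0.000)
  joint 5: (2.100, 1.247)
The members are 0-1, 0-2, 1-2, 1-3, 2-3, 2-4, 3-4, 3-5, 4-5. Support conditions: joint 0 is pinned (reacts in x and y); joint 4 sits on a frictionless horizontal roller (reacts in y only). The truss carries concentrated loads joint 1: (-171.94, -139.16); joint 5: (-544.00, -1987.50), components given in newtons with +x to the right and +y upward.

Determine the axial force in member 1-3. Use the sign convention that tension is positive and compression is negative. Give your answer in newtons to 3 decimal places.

127.319

N=6 nodes, M=9 members, R=3 reactions → 2N=12, M+R=12
member 0 (0-1): L=1.2396, (cx,cy)=(0.3186,0.9479)
member 1 (0-2): L=0.8230, (cx,cy)=(1.0000,0.0000)
member 2 (1-2): L=1.2505, (cx,cy)=(0.3423,-0.9396)
member 3 (1-3): L=0.8851, (cx,cy)=(0.9942,-0.1073)
member 4 (2-3): L=1.1708, (cx,cy)=(0.3861,0.9225)
member 5 (2-4): L=0.8660, (cx,cy)=(1.0000,0.0000)
member 6 (3-4): L=1.1566, (cx,cy)=(0.3579,-0.9337)
member 7 (3-5): L=0.8417, (cx,cy)=(0.9801,0.1984)
member 8 (4-5): L=1.3130, (cx,cy)=(0.3130,0.9497)
solve A·x = −loads:
  F[0-1] = -152.1639 N (compression)
  F[0-2] = -667.4535 N (compression)
  F[1-2] = -9.1455 N (compression)
  F[1-3] = +127.3190 N (tension)
  F[2-3] = +9.3154 N (tension)
  F[2-4] = -674.1800 N (compression)
  F[3-4] = +31.2300 N (tension)
  F[3-5] = +121.4152 N (tension)
  F[4-5] = -2118.0323 N (compression)
  Rx@0 = +715.9400 N
  Ry@0 = +144.2321 N
  Ry@4 = +1982.4279 N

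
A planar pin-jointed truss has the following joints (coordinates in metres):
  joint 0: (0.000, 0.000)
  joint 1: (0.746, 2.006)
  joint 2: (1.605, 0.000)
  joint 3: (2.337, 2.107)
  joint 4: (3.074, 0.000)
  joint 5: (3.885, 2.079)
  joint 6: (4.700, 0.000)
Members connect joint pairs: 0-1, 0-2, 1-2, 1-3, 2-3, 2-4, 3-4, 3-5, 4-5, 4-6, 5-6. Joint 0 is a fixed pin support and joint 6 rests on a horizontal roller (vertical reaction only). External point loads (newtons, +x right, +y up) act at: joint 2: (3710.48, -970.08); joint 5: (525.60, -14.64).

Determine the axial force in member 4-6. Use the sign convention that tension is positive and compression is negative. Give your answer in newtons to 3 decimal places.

225.749

N=7 nodes, M=11 members, R=3 reactions → 2N=14, M+R=14
member 0 (0-1): L=2.1402, (cx,cy)=(0.3486,0.9373)
member 1 (0-2): L=1.6050, (cx,cy)=(1.0000,0.0000)
member 2 (1-2): L=2.1822, (cx,cy)=(0.3936,-0.9193)
member 3 (1-3): L=1.5942, (cx,cy)=(0.9980,0.0634)
member 4 (2-3): L=2.2305, (cx,cy)=(0.3282,0.9446)
member 5 (2-4): L=1.4690, (cx,cy)=(1.0000,0.0000)
member 6 (3-4): L=2.2322, (cx,cy)=(0.3302,-0.9439)
member 7 (3-5): L=1.5483, (cx,cy)=(0.9998,-0.0181)
member 8 (4-5): L=2.2316, (cx,cy)=(0.3634,0.9316)
member 9 (4-6): L=1.6260, (cx,cy)=(1.0000,0.0000)
member 10 (5-6): L=2.2330, (cx,cy)=(0.3650,-0.9310)
solve A·x = −loads:
  F[0-1] = -436.2090 N (compression)
  F[0-2] = +4388.1258 N (tension)
  F[1-2] = +422.7685 N (tension)
  F[1-3] = -319.1067 N (compression)
  F[2-3] = +615.5340 N (tension)
  F[2-4] = +642.0641 N (tension)
  F[3-4] = -596.1101 N (compression)
  F[3-5] = +80.3672 N (tension)
  F[4-5] = +603.9774 N (tension)
  F[4-6] = +225.7489 N (tension)
  F[5-6] = -618.5353 N (compression)
  Rx@0 = -4236.0800 N
  Ry@0 = +408.8525 N
  Ry@6 = +575.8675 N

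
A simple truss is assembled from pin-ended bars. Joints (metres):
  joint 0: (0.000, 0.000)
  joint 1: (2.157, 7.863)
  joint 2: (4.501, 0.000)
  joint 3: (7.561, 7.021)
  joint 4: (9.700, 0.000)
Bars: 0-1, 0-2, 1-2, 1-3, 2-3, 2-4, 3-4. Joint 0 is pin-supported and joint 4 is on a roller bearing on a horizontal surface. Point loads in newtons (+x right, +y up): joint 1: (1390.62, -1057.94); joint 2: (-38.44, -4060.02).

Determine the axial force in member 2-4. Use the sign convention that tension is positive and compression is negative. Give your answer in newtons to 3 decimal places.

N=5 nodes, M=7 members, R=3 reactions → 2N=10, M+R=10
member 0 (0-1): L=8.1535, (cx,cy)=(0.2645,0.9644)
member 1 (0-2): L=4.5010, (cx,cy)=(1.0000,0.0000)
member 2 (1-2): L=8.2049, (cx,cy)=(0.2857,-0.9583)
member 3 (1-3): L=5.4692, (cx,cy)=(0.9881,-0.1540)
member 4 (2-3): L=7.6589, (cx,cy)=(0.3995,0.9167)
member 5 (2-4): L=5.1990, (cx,cy)=(1.0000,0.0000)
member 6 (3-4): L=7.3396, (cx,cy)=(0.2914,-0.9566)
solve A·x = −loads:
  F[0-1] = -1940.6505 N (compression)
  F[0-2] = +1865.5776 N (tension)
  F[1-2] = +1214.9487 N (tension)
  F[1-3] = -2278.2670 N (compression)
  F[2-3] = +3158.7778 N (tension)
  F[2-4] = +989.0554 N (tension)
  F[3-4] = -3393.7697 N (compression)
  Rx@0 = -1352.1800 N
  Ry@0 = +1871.5093 N
  Ry@4 = +3246.4507 N

989.055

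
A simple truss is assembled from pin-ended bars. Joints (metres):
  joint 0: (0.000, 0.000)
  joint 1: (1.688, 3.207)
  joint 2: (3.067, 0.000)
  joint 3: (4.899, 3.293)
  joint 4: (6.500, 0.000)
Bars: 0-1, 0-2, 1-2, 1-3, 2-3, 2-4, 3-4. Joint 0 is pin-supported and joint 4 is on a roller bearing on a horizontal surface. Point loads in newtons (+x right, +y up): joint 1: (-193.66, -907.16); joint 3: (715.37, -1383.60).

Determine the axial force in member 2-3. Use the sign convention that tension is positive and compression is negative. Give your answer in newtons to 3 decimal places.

188.908

N=5 nodes, M=7 members, R=3 reactions → 2N=10, M+R=10
member 0 (0-1): L=3.6241, (cx,cy)=(0.4658,0.8849)
member 1 (0-2): L=3.0670, (cx,cy)=(1.0000,0.0000)
member 2 (1-2): L=3.4909, (cx,cy)=(0.3950,-0.9187)
member 3 (1-3): L=3.2122, (cx,cy)=(0.9996,0.0268)
member 4 (2-3): L=3.7683, (cx,cy)=(0.4862,0.8739)
member 5 (2-4): L=3.4330, (cx,cy)=(1.0000,0.0000)
member 6 (3-4): L=3.6616, (cx,cy)=(0.4372,-0.8993)
solve A·x = −loads:
  F[0-1] = -842.4624 N (compression)
  F[0-2] = +914.1030 N (tension)
  F[1-2] = -179.6958 N (compression)
  F[1-3] = -127.7944 N (compression)
  F[2-3] = +188.9084 N (tension)
  F[2-4] = +751.2787 N (tension)
  F[3-4] = -1718.2105 N (compression)
  Rx@0 = -521.7100 N
  Ry@0 = +745.5003 N
  Ry@4 = +1545.2597 N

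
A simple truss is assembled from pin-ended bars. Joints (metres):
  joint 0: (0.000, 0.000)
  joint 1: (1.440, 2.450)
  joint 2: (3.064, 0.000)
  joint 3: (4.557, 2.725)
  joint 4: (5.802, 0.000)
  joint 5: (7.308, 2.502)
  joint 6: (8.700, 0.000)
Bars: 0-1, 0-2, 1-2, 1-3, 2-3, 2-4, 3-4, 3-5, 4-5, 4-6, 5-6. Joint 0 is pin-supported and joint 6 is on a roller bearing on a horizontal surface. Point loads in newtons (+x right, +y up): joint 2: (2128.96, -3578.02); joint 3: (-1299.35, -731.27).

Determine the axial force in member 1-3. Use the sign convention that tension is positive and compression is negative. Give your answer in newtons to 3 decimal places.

N=7 nodes, M=11 members, R=3 reactions → 2N=14, M+R=14
member 0 (0-1): L=2.8418, (cx,cy)=(0.5067,0.8621)
member 1 (0-2): L=3.0640, (cx,cy)=(1.0000,0.0000)
member 2 (1-2): L=2.9394, (cx,cy)=(0.5525,-0.8335)
member 3 (1-3): L=3.1291, (cx,cy)=(0.9961,0.0879)
member 4 (2-3): L=3.1072, (cx,cy)=(0.4805,0.8770)
member 5 (2-4): L=2.7380, (cx,cy)=(1.0000,0.0000)
member 6 (3-4): L=2.9959, (cx,cy)=(0.4156,-0.9096)
member 7 (3-5): L=2.7600, (cx,cy)=(0.9967,-0.0808)
member 8 (4-5): L=2.9203, (cx,cy)=(0.5157,0.8568)
member 9 (4-6): L=2.8980, (cx,cy)=(1.0000,0.0000)
member 10 (5-6): L=2.8632, (cx,cy)=(0.4862,-0.8739)
solve A·x = −loads:
  F[0-1] = -3564.6228 N (compression)
  F[0-2] = +2635.8491 N (tension)
  F[1-2] = +3302.6157 N (tension)
  F[1-3] = -3645.0380 N (compression)
  F[2-3] = +940.9929 N (tension)
  F[2-4] = +1879.4395 N (tension)
  F[3-4] = -1237.4146 N (compression)
  F[3-5] = -1369.6944 N (compression)
  F[4-5] = +1313.6695 N (tension)
  F[4-6] = +687.7520 N (tension)
  F[5-6] = -1414.6135 N (compression)
  Rx@0 = -829.6100 N
  Ry@0 = +3073.1151 N
  Ry@6 = +1236.1749 N

-3645.038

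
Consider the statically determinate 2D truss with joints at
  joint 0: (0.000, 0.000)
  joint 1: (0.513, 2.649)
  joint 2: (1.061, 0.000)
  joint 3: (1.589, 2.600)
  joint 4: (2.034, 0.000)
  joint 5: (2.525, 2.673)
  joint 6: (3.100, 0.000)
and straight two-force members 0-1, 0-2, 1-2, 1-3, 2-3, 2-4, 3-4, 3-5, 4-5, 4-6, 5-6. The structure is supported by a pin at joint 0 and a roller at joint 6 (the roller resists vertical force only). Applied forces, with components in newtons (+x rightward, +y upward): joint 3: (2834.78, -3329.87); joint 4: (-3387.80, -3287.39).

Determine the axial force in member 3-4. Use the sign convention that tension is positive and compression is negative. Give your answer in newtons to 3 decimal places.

-3196.711

N=7 nodes, M=11 members, R=3 reactions → 2N=14, M+R=14
member 0 (0-1): L=2.6982, (cx,cy)=(0.1901,0.9818)
member 1 (0-2): L=1.0610, (cx,cy)=(1.0000,0.0000)
member 2 (1-2): L=2.7051, (cx,cy)=(0.2026,-0.9793)
member 3 (1-3): L=1.0771, (cx,cy)=(0.9990,-0.0455)
member 4 (2-3): L=2.6531, (cx,cy)=(0.1990,0.9800)
member 5 (2-4): L=0.9730, (cx,cy)=(1.0000,0.0000)
member 6 (3-4): L=2.6378, (cx,cy)=(0.1687,-0.9857)
member 7 (3-5): L=0.9388, (cx,cy)=(0.9970,0.0778)
member 8 (4-5): L=2.7177, (cx,cy)=(0.1807,0.9835)
member 9 (4-6): L=1.0660, (cx,cy)=(1.0000,0.0000)
member 10 (5-6): L=2.7341, (cx,cy)=(0.2103,-0.9776)
solve A·x = −loads:
  F[0-1] = -382.9080 N (compression)
  F[0-2] = -480.2194 N (compression)
  F[1-2] = +390.9518 N (tension)
  F[1-3] = -152.1576 N (compression)
  F[2-3] = -390.6602 N (compression)
  F[2-4] = -323.2728 N (compression)
  F[3-4] = -3196.7109 N (compression)
  F[3-5] = -2532.9081 N (compression)
  F[4-5] = +6546.0012 N (tension)
  F[4-6] = +1342.5995 N (tension)
  F[5-6] = -6384.1094 N (compression)
  Rx@0 = +553.0200 N
  Ry@0 = +375.9236 N
  Ry@6 = +6241.3364 N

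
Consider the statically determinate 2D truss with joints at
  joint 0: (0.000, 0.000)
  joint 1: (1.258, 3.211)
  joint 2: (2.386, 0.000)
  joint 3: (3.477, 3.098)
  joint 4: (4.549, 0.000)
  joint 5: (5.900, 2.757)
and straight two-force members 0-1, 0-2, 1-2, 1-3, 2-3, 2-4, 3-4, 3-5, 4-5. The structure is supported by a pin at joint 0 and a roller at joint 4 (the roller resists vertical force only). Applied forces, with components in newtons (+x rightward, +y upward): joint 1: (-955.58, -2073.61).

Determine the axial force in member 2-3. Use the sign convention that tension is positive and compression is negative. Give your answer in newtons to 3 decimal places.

-103.411

N=6 nodes, M=9 members, R=3 reactions → 2N=12, M+R=12
member 0 (0-1): L=3.4486, (cx,cy)=(0.3648,0.9311)
member 1 (0-2): L=2.3860, (cx,cy)=(1.0000,0.0000)
member 2 (1-2): L=3.4034, (cx,cy)=(0.3314,-0.9435)
member 3 (1-3): L=2.2219, (cx,cy)=(0.9987,-0.0509)
member 4 (2-3): L=3.2845, (cx,cy)=(0.3322,0.9432)
member 5 (2-4): L=2.1630, (cx,cy)=(1.0000,0.0000)
member 6 (3-4): L=3.2782, (cx,cy)=(0.3270,-0.9450)
member 7 (3-5): L=2.4469, (cx,cy)=(0.9902,-0.1394)
member 8 (4-5): L=3.0702, (cx,cy)=(0.4400,0.8980)
solve A·x = −loads:
  F[0-1] = -2335.6204 N (compression)
  F[0-2] = -103.5878 N (compression)
  F[1-2] = +103.3830 N (tension)
  F[1-3] = +69.4127 N (tension)
  F[2-3] = -103.4111 N (compression)
  F[2-4] = -34.9731 N (compression)
  F[3-4] = +106.9495 N (tension)
  F[3-5] = +0.0000 N (tension)
  F[4-5] = -0.0000 N (compression)
  Rx@0 = +955.5800 N
  Ry@0 = +2174.6797 N
  Ry@4 = -101.0697 N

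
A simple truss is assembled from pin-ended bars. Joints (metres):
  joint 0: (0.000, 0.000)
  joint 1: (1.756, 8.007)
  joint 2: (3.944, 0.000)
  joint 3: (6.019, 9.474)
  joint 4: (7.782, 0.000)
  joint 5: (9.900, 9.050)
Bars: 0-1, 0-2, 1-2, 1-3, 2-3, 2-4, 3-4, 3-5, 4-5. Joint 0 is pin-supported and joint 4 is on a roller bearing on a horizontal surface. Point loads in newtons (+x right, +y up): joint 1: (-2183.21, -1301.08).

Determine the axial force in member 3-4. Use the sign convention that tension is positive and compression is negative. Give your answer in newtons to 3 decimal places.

N=6 nodes, M=9 members, R=3 reactions → 2N=12, M+R=12
member 0 (0-1): L=8.1973, (cx,cy)=(0.2142,0.9768)
member 1 (0-2): L=3.9440, (cx,cy)=(1.0000,0.0000)
member 2 (1-2): L=8.3006, (cx,cy)=(0.2636,-0.9646)
member 3 (1-3): L=4.5084, (cx,cy)=(0.9456,0.3254)
member 4 (2-3): L=9.6986, (cx,cy)=(0.2139,0.9768)
member 5 (2-4): L=3.8380, (cx,cy)=(1.0000,0.0000)
member 6 (3-4): L=9.6366, (cx,cy)=(0.1829,-0.9831)
member 7 (3-5): L=3.9041, (cx,cy)=(0.9941,-0.1086)
member 8 (4-5): L=9.2945, (cx,cy)=(0.2279,0.9737)
solve A·x = −loads:
  F[0-1] = -3331.1547 N (compression)
  F[0-2] = -1469.6197 N (compression)
  F[1-2] = +2329.5526 N (tension)
  F[1-3] = +904.7989 N (tension)
  F[2-3] = -2300.4303 N (compression)
  F[2-4] = -363.3830 N (compression)
  F[3-4] = +1986.2685 N (tension)
  F[3-5] = -0.0000 N (tension)
  F[4-5] = +0.0000 N (tension)
  Rx@0 = +2183.2100 N
  Ry@0 = +3253.8256 N
  Ry@4 = -1952.7456 N

1986.268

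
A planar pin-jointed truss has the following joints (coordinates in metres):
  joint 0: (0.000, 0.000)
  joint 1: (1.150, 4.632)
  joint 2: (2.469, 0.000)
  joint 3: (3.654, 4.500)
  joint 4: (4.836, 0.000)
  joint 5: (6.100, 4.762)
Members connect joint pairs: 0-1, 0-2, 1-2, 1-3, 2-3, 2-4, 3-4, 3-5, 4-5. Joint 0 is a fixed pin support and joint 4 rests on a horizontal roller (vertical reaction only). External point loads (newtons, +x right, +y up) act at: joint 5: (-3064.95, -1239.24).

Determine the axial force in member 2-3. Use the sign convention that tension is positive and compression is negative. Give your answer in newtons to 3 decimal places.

N=6 nodes, M=9 members, R=3 reactions → 2N=12, M+R=12
member 0 (0-1): L=4.7726, (cx,cy)=(0.2410,0.9705)
member 1 (0-2): L=2.4690, (cx,cy)=(1.0000,0.0000)
member 2 (1-2): L=4.8161, (cx,cy)=(0.2739,-0.9618)
member 3 (1-3): L=2.5075, (cx,cy)=(0.9986,-0.0526)
member 4 (2-3): L=4.6534, (cx,cy)=(0.2547,0.9670)
member 5 (2-4): L=2.3670, (cx,cy)=(1.0000,0.0000)
member 6 (3-4): L=4.6526, (cx,cy)=(0.2540,-0.9672)
member 7 (3-5): L=2.4600, (cx,cy)=(0.9943,0.1065)
member 8 (4-5): L=4.9269, (cx,cy)=(0.2566,0.9665)
solve A·x = −loads:
  F[0-1] = -2775.9378 N (compression)
  F[0-2] = -2396.0665 N (compression)
  F[1-2] = +2881.1602 N (tension)
  F[1-3] = -1459.9738 N (compression)
  F[2-3] = -2865.4699 N (compression)
  F[2-4] = -877.3030 N (compression)
  F[3-4] = +2473.6636 N (tension)
  F[3-5] = -2832.1874 N (compression)
  F[4-5] = -970.0669 N (compression)
  Rx@0 = +3064.9500 N
  Ry@0 = +2694.1465 N
  Ry@4 = -1454.9065 N

-2865.470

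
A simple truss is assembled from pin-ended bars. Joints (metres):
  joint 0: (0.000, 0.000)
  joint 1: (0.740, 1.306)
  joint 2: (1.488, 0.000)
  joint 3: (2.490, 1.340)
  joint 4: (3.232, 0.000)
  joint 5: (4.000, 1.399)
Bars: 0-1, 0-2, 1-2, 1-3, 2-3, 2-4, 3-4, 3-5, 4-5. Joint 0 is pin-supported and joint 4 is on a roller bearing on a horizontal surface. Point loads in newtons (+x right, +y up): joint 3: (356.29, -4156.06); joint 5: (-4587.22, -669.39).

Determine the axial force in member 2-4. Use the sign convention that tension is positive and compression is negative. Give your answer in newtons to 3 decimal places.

661.700

N=6 nodes, M=9 members, R=3 reactions → 2N=12, M+R=12
member 0 (0-1): L=1.5011, (cx,cy)=(0.4930,0.8700)
member 1 (0-2): L=1.4880, (cx,cy)=(1.0000,0.0000)
member 2 (1-2): L=1.5050, (cx,cy)=(0.4970,-0.8678)
member 3 (1-3): L=1.7503, (cx,cy)=(0.9998,0.0194)
member 4 (2-3): L=1.6732, (cx,cy)=(0.5989,0.8009)
member 5 (2-4): L=1.7440, (cx,cy)=(1.0000,0.0000)
member 6 (3-4): L=1.5317, (cx,cy)=(0.4844,-0.8748)
member 7 (3-5): L=1.5112, (cx,cy)=(0.9992,0.0390)
member 8 (4-5): L=1.5959, (cx,cy)=(0.4812,0.8766)
solve A·x = −loads:
  F[0-1] = -3026.2724 N (compression)
  F[0-2] = -2739.0414 N (compression)
  F[1-2] = +2967.8286 N (tension)
  F[1-3] = -2967.4514 N (compression)
  F[2-3] = -3215.7181 N (compression)
  F[2-4] = +661.7004 N (tension)
  F[3-4] = -1933.5897 N (compression)
  F[3-5] = -4315.5356 N (compression)
  F[4-5] = -571.4108 N (compression)
  Rx@0 = +4230.9300 N
  Ry@0 = +2632.9818 N
  Ry@4 = +2192.4682 N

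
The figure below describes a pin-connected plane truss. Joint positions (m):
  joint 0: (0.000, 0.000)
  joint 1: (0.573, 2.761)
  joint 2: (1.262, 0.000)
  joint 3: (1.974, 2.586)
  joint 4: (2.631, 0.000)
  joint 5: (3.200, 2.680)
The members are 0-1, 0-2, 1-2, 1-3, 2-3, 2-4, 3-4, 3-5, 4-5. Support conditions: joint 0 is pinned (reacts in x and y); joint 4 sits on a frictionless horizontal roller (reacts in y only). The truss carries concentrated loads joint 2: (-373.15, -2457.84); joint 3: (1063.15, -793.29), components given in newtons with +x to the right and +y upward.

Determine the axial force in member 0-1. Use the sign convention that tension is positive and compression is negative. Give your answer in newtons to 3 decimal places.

-441.235

N=6 nodes, M=9 members, R=3 reactions → 2N=12, M+R=12
member 0 (0-1): L=2.8198, (cx,cy)=(0.2032,0.9791)
member 1 (0-2): L=1.2620, (cx,cy)=(1.0000,0.0000)
member 2 (1-2): L=2.8457, (cx,cy)=(0.2421,-0.9702)
member 3 (1-3): L=1.4119, (cx,cy)=(0.9923,-0.1239)
member 4 (2-3): L=2.6822, (cx,cy)=(0.2655,0.9641)
member 5 (2-4): L=1.3690, (cx,cy)=(1.0000,0.0000)
member 6 (3-4): L=2.6682, (cx,cy)=(0.2462,-0.9692)
member 7 (3-5): L=1.2296, (cx,cy)=(0.9971,0.0764)
member 8 (4-5): L=2.7397, (cx,cy)=(0.2077,0.9782)
solve A·x = −loads:
  F[0-1] = -441.2348 N (compression)
  F[0-2] = +779.6605 N (tension)
  F[1-2] = +471.5188 N (tension)
  F[1-3] = -205.4096 N (compression)
  F[2-3] = +2074.7852 N (tension)
  F[2-4] = +716.2217 N (tension)
  F[3-4] = -2908.6601 N (compression)
  F[3-5] = -0.0000 N (compression)
  F[4-5] = +0.0000 N (tension)
  Rx@0 = -690.0000 N
  Ry@0 = +432.0291 N
  Ry@4 = +2819.1009 N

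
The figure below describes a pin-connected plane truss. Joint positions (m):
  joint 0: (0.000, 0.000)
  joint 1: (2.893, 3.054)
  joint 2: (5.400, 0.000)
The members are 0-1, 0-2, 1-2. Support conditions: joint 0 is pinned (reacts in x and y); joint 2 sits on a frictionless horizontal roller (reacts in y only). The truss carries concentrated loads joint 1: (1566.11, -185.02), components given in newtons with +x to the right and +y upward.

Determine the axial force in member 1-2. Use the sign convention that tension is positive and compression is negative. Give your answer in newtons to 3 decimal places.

-1274.171

N=3 nodes, M=3 members, R=3 reactions → 2N=6, M+R=6
member 0 (0-1): L=4.2067, (cx,cy)=(0.6877,0.7260)
member 1 (0-2): L=5.4000, (cx,cy)=(1.0000,0.0000)
member 2 (1-2): L=3.9512, (cx,cy)=(0.6345,-0.7729)
solve A·x = −loads:
  F[0-1] = +1101.7117 N (tension)
  F[0-2] = +808.4500 N (tension)
  F[1-2] = -1274.1707 N (compression)
  Rx@0 = -1566.1100 N
  Ry@0 = -799.8250 N
  Ry@2 = +984.8450 N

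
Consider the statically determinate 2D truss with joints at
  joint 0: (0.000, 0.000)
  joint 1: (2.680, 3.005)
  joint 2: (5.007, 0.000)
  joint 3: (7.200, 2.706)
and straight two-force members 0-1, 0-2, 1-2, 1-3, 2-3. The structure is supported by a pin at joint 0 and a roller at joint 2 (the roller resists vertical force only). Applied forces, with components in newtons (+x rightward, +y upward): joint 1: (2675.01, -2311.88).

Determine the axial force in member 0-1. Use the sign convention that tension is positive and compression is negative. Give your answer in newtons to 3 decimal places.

N=4 nodes, M=5 members, R=3 reactions → 2N=8, M+R=8
member 0 (0-1): L=4.0265, (cx,cy)=(0.6656,0.7463)
member 1 (0-2): L=5.0070, (cx,cy)=(1.0000,0.0000)
member 2 (1-2): L=3.8007, (cx,cy)=(0.6123,-0.7907)
member 3 (1-3): L=4.5299, (cx,cy)=(0.9978,-0.0660)
member 4 (2-3): L=3.4831, (cx,cy)=(0.6296,0.7769)
solve A·x = −loads:
  F[0-1] = +711.4834 N (tension)
  F[0-2] = +2201.4494 N (tension)
  F[1-2] = -3595.5920 N (compression)
  F[1-3] = -0.0000 N (tension)
  F[2-3] = +0.0000 N (tension)
  Rx@0 = -2675.0100 N
  Ry@0 = -530.9887 N
  Ry@2 = +2842.8687 N

711.483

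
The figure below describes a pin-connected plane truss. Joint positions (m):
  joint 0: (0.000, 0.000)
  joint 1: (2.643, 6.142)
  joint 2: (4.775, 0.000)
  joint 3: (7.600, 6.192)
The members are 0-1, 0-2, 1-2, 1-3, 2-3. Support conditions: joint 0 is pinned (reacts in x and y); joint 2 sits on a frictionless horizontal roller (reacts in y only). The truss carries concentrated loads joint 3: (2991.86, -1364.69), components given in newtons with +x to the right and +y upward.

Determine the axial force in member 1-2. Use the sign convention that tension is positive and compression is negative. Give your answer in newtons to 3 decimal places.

N=4 nodes, M=5 members, R=3 reactions → 2N=8, M+R=8
member 0 (0-1): L=6.6865, (cx,cy)=(0.3953,0.9186)
member 1 (0-2): L=4.7750, (cx,cy)=(1.0000,0.0000)
member 2 (1-2): L=6.5015, (cx,cy)=(0.3279,-0.9447)
member 3 (1-3): L=4.9573, (cx,cy)=(0.9999,0.0101)
member 4 (2-3): L=6.8060, (cx,cy)=(0.4151,0.9098)
solve A·x = −loads:
  F[0-1] = +5102.6264 N (tension)
  F[0-2] = +974.9316 N (tension)
  F[1-2] = -4922.6645 N (compression)
  F[1-3] = +3631.3729 N (tension)
  F[2-3] = -1540.2693 N (compression)
  Rx@0 = -2991.8600 N
  Ry@0 = -4687.0882 N
  Ry@2 = +6051.7782 N

-4922.664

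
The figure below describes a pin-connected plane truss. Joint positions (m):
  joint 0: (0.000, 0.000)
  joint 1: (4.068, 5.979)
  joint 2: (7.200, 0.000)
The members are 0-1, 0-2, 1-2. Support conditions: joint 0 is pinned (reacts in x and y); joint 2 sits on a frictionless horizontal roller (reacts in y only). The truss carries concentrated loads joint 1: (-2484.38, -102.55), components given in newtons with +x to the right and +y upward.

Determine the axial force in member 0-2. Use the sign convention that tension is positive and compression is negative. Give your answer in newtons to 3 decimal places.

N=3 nodes, M=3 members, R=3 reactions → 2N=6, M+R=6
member 0 (0-1): L=7.2317, (cx,cy)=(0.5625,0.8268)
member 1 (0-2): L=7.2000, (cx,cy)=(1.0000,0.0000)
member 2 (1-2): L=6.7497, (cx,cy)=(0.4640,-0.8858)
solve A·x = −loads:
  F[0-1] = -2549.2636 N (compression)
  F[0-2] = -1050.3540 N (compression)
  F[1-2] = +2263.5788 N (tension)
  Rx@0 = +2484.3800 N
  Ry@0 = +2107.6798 N
  Ry@2 = -2005.1298 N

-1050.354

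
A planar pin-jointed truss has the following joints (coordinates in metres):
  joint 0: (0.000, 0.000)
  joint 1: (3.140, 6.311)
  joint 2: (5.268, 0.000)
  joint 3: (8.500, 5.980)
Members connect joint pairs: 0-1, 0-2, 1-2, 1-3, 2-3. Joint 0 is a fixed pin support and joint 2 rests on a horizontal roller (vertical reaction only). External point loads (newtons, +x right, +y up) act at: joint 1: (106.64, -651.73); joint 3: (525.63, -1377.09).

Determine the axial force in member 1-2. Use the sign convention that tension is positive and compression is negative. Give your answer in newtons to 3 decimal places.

N=4 nodes, M=5 members, R=3 reactions → 2N=8, M+R=8
member 0 (0-1): L=7.0490, (cx,cy)=(0.4455,0.8953)
member 1 (0-2): L=5.2680, (cx,cy)=(1.0000,0.0000)
member 2 (1-2): L=6.6601, (cx,cy)=(0.3195,-0.9476)
member 3 (1-3): L=5.3702, (cx,cy)=(0.9981,-0.0616)
member 4 (2-3): L=6.7975, (cx,cy)=(0.4755,0.8797)
solve A·x = −loads:
  F[0-1] = +1458.7500 N (tension)
  F[0-2] = -17.5354 N (compression)
  F[1-2] = -2146.1421 N (compression)
  F[1-3] = +1231.2291 N (tension)
  F[2-3] = -1479.0867 N (compression)
  Rx@0 = -632.2700 N
  Ry@0 = -1306.0262 N
  Ry@2 = +3334.8462 N

-2146.142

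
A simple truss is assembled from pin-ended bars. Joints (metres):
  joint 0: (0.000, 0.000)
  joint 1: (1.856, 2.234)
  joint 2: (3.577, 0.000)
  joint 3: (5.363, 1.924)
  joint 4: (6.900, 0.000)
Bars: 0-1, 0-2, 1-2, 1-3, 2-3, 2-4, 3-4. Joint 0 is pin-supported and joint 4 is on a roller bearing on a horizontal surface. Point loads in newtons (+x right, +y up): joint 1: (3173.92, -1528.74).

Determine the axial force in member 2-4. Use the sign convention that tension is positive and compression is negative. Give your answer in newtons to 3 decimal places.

1149.413

N=5 nodes, M=7 members, R=3 reactions → 2N=10, M+R=10
member 0 (0-1): L=2.9044, (cx,cy)=(0.6390,0.7692)
member 1 (0-2): L=3.5770, (cx,cy)=(1.0000,0.0000)
member 2 (1-2): L=2.8200, (cx,cy)=(0.6103,-0.7922)
member 3 (1-3): L=3.5207, (cx,cy)=(0.9961,-0.0881)
member 4 (2-3): L=2.6252, (cx,cy)=(0.6803,0.7329)
member 5 (2-4): L=3.3230, (cx,cy)=(1.0000,0.0000)
member 6 (3-4): L=2.4625, (cx,cy)=(0.6242,-0.7813)
solve A·x = −loads:
  F[0-1] = -116.8998 N (compression)
  F[0-2] = +3248.6228 N (tension)
  F[1-2] = -1560.0028 N (compression)
  F[1-3] = -2305.5451 N (compression)
  F[2-3] = +1686.1964 N (tension)
  F[2-4] = +1149.4132 N (tension)
  F[3-4] = -1841.5652 N (compression)
  Rx@0 = -3173.9200 N
  Ry@0 = +89.9170 N
  Ry@4 = +1438.8230 N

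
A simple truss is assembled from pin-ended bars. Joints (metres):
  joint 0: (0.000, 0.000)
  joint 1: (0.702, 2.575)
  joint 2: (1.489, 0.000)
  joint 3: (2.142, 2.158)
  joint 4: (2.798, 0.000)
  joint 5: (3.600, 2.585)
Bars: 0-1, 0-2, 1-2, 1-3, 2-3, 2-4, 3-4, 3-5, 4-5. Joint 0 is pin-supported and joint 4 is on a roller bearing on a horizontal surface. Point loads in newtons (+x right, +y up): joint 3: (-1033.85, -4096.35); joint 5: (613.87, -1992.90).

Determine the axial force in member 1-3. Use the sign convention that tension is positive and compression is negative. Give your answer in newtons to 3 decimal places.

-409.095

N=6 nodes, M=9 members, R=3 reactions → 2N=12, M+R=12
member 0 (0-1): L=2.6690, (cx,cy)=(0.2630,0.9648)
member 1 (0-2): L=1.4890, (cx,cy)=(1.0000,0.0000)
member 2 (1-2): L=2.6926, (cx,cy)=(0.2923,-0.9563)
member 3 (1-3): L=1.4992, (cx,cy)=(0.9605,-0.2782)
member 4 (2-3): L=2.2546, (cx,cy)=(0.2896,0.9571)
member 5 (2-4): L=1.3090, (cx,cy)=(1.0000,0.0000)
member 6 (3-4): L=2.2555, (cx,cy)=(0.2908,-0.9568)
member 7 (3-5): L=1.5192, (cx,cy)=(0.9597,0.2811)
member 8 (4-5): L=2.7066, (cx,cy)=(0.2963,0.9551)
solve A·x = −loads:
  F[0-1] = -642.0100 N (compression)
  F[0-2] = -251.1171 N (compression)
  F[1-2] = +766.6763 N (tension)
  F[1-3] = -409.0951 N (compression)
  F[2-3] = -766.0286 N (compression)
  F[2-4] = +194.8322 N (tension)
  F[3-4] = -3219.1814 N (compression)
  F[3-5] = +1412.2454 N (tension)
  F[4-5] = -2502.2032 N (compression)
  Rx@0 = +419.9800 N
  Ry@0 = +619.4046 N
  Ry@4 = +5469.8454 N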